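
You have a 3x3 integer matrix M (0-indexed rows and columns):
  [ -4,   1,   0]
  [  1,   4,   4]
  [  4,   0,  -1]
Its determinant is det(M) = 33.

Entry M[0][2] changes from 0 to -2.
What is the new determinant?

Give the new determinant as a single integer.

Answer: 65

Derivation:
det is linear in row 0: changing M[0][2] by delta changes det by delta * cofactor(0,2).
Cofactor C_02 = (-1)^(0+2) * minor(0,2) = -16
Entry delta = -2 - 0 = -2
Det delta = -2 * -16 = 32
New det = 33 + 32 = 65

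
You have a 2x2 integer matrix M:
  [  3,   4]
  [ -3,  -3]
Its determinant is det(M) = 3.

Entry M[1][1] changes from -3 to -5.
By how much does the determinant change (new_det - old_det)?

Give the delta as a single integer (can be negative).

Cofactor C_11 = 3
Entry delta = -5 - -3 = -2
Det delta = entry_delta * cofactor = -2 * 3 = -6

Answer: -6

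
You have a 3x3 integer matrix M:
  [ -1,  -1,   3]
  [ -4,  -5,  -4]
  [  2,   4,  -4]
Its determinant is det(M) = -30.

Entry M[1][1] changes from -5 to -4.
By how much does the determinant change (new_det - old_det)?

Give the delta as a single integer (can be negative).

Cofactor C_11 = -2
Entry delta = -4 - -5 = 1
Det delta = entry_delta * cofactor = 1 * -2 = -2

Answer: -2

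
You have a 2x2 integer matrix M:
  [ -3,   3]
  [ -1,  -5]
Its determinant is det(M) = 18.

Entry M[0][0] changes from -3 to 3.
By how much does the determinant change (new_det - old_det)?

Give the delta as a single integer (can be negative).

Answer: -30

Derivation:
Cofactor C_00 = -5
Entry delta = 3 - -3 = 6
Det delta = entry_delta * cofactor = 6 * -5 = -30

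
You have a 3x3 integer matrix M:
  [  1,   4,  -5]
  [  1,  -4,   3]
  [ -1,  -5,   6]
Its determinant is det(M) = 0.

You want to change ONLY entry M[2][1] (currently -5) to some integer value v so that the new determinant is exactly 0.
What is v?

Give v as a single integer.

det is linear in entry M[2][1]: det = old_det + (v - -5) * C_21
Cofactor C_21 = -8
Want det = 0: 0 + (v - -5) * -8 = 0
  (v - -5) = 0 / -8 = 0
  v = -5 + (0) = -5

Answer: -5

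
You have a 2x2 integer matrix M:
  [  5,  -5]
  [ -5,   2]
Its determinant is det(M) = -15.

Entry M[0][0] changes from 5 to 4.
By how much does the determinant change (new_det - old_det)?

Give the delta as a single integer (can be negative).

Cofactor C_00 = 2
Entry delta = 4 - 5 = -1
Det delta = entry_delta * cofactor = -1 * 2 = -2

Answer: -2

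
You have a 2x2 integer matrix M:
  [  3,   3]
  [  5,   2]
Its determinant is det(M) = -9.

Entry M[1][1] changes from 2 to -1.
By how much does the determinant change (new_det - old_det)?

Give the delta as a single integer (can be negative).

Cofactor C_11 = 3
Entry delta = -1 - 2 = -3
Det delta = entry_delta * cofactor = -3 * 3 = -9

Answer: -9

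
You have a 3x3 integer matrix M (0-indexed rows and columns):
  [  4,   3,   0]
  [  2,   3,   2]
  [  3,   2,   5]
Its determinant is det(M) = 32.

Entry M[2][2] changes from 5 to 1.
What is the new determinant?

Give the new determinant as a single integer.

det is linear in row 2: changing M[2][2] by delta changes det by delta * cofactor(2,2).
Cofactor C_22 = (-1)^(2+2) * minor(2,2) = 6
Entry delta = 1 - 5 = -4
Det delta = -4 * 6 = -24
New det = 32 + -24 = 8

Answer: 8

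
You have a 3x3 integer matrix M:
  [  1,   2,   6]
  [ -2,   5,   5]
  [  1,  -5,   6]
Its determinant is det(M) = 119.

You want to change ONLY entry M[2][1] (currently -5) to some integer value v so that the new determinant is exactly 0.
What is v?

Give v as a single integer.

det is linear in entry M[2][1]: det = old_det + (v - -5) * C_21
Cofactor C_21 = -17
Want det = 0: 119 + (v - -5) * -17 = 0
  (v - -5) = -119 / -17 = 7
  v = -5 + (7) = 2

Answer: 2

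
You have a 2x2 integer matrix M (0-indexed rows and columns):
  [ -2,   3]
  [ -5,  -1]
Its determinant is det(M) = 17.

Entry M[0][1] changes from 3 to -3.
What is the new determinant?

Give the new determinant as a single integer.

Answer: -13

Derivation:
det is linear in row 0: changing M[0][1] by delta changes det by delta * cofactor(0,1).
Cofactor C_01 = (-1)^(0+1) * minor(0,1) = 5
Entry delta = -3 - 3 = -6
Det delta = -6 * 5 = -30
New det = 17 + -30 = -13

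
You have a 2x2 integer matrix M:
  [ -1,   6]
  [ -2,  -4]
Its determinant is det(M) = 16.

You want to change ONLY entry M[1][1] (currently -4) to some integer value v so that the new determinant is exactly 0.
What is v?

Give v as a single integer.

det is linear in entry M[1][1]: det = old_det + (v - -4) * C_11
Cofactor C_11 = -1
Want det = 0: 16 + (v - -4) * -1 = 0
  (v - -4) = -16 / -1 = 16
  v = -4 + (16) = 12

Answer: 12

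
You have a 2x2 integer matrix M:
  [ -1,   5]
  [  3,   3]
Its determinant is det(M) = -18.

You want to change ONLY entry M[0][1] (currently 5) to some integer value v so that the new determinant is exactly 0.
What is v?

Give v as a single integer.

det is linear in entry M[0][1]: det = old_det + (v - 5) * C_01
Cofactor C_01 = -3
Want det = 0: -18 + (v - 5) * -3 = 0
  (v - 5) = 18 / -3 = -6
  v = 5 + (-6) = -1

Answer: -1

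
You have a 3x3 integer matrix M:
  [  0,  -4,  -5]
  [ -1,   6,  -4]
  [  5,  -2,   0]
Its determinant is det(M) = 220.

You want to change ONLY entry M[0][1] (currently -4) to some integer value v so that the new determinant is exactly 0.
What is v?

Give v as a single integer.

det is linear in entry M[0][1]: det = old_det + (v - -4) * C_01
Cofactor C_01 = -20
Want det = 0: 220 + (v - -4) * -20 = 0
  (v - -4) = -220 / -20 = 11
  v = -4 + (11) = 7

Answer: 7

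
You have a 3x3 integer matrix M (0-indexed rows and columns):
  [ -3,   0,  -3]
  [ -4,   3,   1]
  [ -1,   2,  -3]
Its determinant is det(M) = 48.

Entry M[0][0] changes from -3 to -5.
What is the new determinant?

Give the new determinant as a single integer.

Answer: 70

Derivation:
det is linear in row 0: changing M[0][0] by delta changes det by delta * cofactor(0,0).
Cofactor C_00 = (-1)^(0+0) * minor(0,0) = -11
Entry delta = -5 - -3 = -2
Det delta = -2 * -11 = 22
New det = 48 + 22 = 70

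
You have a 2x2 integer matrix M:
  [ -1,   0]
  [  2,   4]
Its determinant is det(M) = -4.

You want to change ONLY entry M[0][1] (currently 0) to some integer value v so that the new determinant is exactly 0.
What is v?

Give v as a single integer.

det is linear in entry M[0][1]: det = old_det + (v - 0) * C_01
Cofactor C_01 = -2
Want det = 0: -4 + (v - 0) * -2 = 0
  (v - 0) = 4 / -2 = -2
  v = 0 + (-2) = -2

Answer: -2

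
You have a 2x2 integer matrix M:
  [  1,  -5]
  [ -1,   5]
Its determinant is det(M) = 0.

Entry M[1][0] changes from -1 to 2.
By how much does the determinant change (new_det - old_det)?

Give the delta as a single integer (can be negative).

Cofactor C_10 = 5
Entry delta = 2 - -1 = 3
Det delta = entry_delta * cofactor = 3 * 5 = 15

Answer: 15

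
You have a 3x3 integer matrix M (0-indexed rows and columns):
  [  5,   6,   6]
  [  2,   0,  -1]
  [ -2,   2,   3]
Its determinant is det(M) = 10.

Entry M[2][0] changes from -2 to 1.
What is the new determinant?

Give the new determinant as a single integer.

Answer: -8

Derivation:
det is linear in row 2: changing M[2][0] by delta changes det by delta * cofactor(2,0).
Cofactor C_20 = (-1)^(2+0) * minor(2,0) = -6
Entry delta = 1 - -2 = 3
Det delta = 3 * -6 = -18
New det = 10 + -18 = -8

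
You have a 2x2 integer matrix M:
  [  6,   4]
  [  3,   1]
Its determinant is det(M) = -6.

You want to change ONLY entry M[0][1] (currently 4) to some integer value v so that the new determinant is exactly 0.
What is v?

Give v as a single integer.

det is linear in entry M[0][1]: det = old_det + (v - 4) * C_01
Cofactor C_01 = -3
Want det = 0: -6 + (v - 4) * -3 = 0
  (v - 4) = 6 / -3 = -2
  v = 4 + (-2) = 2

Answer: 2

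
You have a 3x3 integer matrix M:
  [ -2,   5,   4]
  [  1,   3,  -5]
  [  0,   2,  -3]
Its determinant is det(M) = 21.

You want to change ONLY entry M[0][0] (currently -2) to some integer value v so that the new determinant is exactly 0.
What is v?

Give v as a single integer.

Answer: -23

Derivation:
det is linear in entry M[0][0]: det = old_det + (v - -2) * C_00
Cofactor C_00 = 1
Want det = 0: 21 + (v - -2) * 1 = 0
  (v - -2) = -21 / 1 = -21
  v = -2 + (-21) = -23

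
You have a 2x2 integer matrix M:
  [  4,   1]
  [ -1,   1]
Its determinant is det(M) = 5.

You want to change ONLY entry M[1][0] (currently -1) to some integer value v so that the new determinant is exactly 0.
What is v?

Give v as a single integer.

Answer: 4

Derivation:
det is linear in entry M[1][0]: det = old_det + (v - -1) * C_10
Cofactor C_10 = -1
Want det = 0: 5 + (v - -1) * -1 = 0
  (v - -1) = -5 / -1 = 5
  v = -1 + (5) = 4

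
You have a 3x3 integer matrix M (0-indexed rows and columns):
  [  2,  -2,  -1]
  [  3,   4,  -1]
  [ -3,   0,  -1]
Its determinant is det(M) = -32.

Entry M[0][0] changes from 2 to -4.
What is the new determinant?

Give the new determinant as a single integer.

det is linear in row 0: changing M[0][0] by delta changes det by delta * cofactor(0,0).
Cofactor C_00 = (-1)^(0+0) * minor(0,0) = -4
Entry delta = -4 - 2 = -6
Det delta = -6 * -4 = 24
New det = -32 + 24 = -8

Answer: -8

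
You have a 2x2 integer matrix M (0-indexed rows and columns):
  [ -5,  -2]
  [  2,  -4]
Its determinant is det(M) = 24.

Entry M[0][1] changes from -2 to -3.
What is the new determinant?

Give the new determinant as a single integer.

Answer: 26

Derivation:
det is linear in row 0: changing M[0][1] by delta changes det by delta * cofactor(0,1).
Cofactor C_01 = (-1)^(0+1) * minor(0,1) = -2
Entry delta = -3 - -2 = -1
Det delta = -1 * -2 = 2
New det = 24 + 2 = 26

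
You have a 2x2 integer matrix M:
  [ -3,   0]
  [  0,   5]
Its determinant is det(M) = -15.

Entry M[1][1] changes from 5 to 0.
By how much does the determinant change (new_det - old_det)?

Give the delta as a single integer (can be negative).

Answer: 15

Derivation:
Cofactor C_11 = -3
Entry delta = 0 - 5 = -5
Det delta = entry_delta * cofactor = -5 * -3 = 15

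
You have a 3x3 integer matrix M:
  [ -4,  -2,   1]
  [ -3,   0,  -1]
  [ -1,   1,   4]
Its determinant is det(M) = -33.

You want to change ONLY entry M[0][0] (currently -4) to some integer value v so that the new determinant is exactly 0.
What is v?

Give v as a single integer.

Answer: 29

Derivation:
det is linear in entry M[0][0]: det = old_det + (v - -4) * C_00
Cofactor C_00 = 1
Want det = 0: -33 + (v - -4) * 1 = 0
  (v - -4) = 33 / 1 = 33
  v = -4 + (33) = 29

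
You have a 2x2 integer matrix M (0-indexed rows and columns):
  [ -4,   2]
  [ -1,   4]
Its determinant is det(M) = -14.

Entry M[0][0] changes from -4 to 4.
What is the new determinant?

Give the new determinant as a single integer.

det is linear in row 0: changing M[0][0] by delta changes det by delta * cofactor(0,0).
Cofactor C_00 = (-1)^(0+0) * minor(0,0) = 4
Entry delta = 4 - -4 = 8
Det delta = 8 * 4 = 32
New det = -14 + 32 = 18

Answer: 18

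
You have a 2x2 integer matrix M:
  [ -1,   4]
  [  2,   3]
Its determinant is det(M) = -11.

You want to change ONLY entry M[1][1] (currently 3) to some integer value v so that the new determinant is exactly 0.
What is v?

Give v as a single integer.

det is linear in entry M[1][1]: det = old_det + (v - 3) * C_11
Cofactor C_11 = -1
Want det = 0: -11 + (v - 3) * -1 = 0
  (v - 3) = 11 / -1 = -11
  v = 3 + (-11) = -8

Answer: -8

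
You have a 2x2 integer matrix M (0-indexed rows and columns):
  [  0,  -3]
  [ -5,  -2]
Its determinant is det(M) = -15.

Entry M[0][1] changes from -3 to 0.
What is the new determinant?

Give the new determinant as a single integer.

det is linear in row 0: changing M[0][1] by delta changes det by delta * cofactor(0,1).
Cofactor C_01 = (-1)^(0+1) * minor(0,1) = 5
Entry delta = 0 - -3 = 3
Det delta = 3 * 5 = 15
New det = -15 + 15 = 0

Answer: 0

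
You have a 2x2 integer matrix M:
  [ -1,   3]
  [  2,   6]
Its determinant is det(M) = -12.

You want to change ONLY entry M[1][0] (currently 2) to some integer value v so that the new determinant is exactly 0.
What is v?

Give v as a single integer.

det is linear in entry M[1][0]: det = old_det + (v - 2) * C_10
Cofactor C_10 = -3
Want det = 0: -12 + (v - 2) * -3 = 0
  (v - 2) = 12 / -3 = -4
  v = 2 + (-4) = -2

Answer: -2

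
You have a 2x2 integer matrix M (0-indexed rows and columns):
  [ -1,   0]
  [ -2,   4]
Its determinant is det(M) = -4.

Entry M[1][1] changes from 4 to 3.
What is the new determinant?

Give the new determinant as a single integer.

Answer: -3

Derivation:
det is linear in row 1: changing M[1][1] by delta changes det by delta * cofactor(1,1).
Cofactor C_11 = (-1)^(1+1) * minor(1,1) = -1
Entry delta = 3 - 4 = -1
Det delta = -1 * -1 = 1
New det = -4 + 1 = -3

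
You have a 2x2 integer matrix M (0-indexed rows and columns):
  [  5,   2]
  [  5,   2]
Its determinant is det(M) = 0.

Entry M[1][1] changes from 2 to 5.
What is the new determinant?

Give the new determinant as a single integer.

Answer: 15

Derivation:
det is linear in row 1: changing M[1][1] by delta changes det by delta * cofactor(1,1).
Cofactor C_11 = (-1)^(1+1) * minor(1,1) = 5
Entry delta = 5 - 2 = 3
Det delta = 3 * 5 = 15
New det = 0 + 15 = 15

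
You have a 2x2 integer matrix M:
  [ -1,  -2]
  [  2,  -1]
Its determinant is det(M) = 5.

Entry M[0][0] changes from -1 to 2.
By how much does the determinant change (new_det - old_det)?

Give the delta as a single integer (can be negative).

Cofactor C_00 = -1
Entry delta = 2 - -1 = 3
Det delta = entry_delta * cofactor = 3 * -1 = -3

Answer: -3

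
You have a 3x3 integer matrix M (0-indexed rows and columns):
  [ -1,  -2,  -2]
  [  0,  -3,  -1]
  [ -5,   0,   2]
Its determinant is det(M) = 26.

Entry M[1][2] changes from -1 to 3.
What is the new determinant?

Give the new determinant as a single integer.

det is linear in row 1: changing M[1][2] by delta changes det by delta * cofactor(1,2).
Cofactor C_12 = (-1)^(1+2) * minor(1,2) = 10
Entry delta = 3 - -1 = 4
Det delta = 4 * 10 = 40
New det = 26 + 40 = 66

Answer: 66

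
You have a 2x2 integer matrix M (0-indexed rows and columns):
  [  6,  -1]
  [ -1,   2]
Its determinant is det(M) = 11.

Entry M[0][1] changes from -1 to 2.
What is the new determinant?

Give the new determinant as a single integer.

Answer: 14

Derivation:
det is linear in row 0: changing M[0][1] by delta changes det by delta * cofactor(0,1).
Cofactor C_01 = (-1)^(0+1) * minor(0,1) = 1
Entry delta = 2 - -1 = 3
Det delta = 3 * 1 = 3
New det = 11 + 3 = 14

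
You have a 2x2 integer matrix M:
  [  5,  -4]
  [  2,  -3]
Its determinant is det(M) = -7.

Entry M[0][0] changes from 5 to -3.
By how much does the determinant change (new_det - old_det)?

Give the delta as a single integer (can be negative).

Cofactor C_00 = -3
Entry delta = -3 - 5 = -8
Det delta = entry_delta * cofactor = -8 * -3 = 24

Answer: 24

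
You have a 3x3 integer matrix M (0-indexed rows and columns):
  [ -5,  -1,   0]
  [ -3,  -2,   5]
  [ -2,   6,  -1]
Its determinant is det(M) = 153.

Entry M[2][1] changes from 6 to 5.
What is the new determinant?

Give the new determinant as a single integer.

det is linear in row 2: changing M[2][1] by delta changes det by delta * cofactor(2,1).
Cofactor C_21 = (-1)^(2+1) * minor(2,1) = 25
Entry delta = 5 - 6 = -1
Det delta = -1 * 25 = -25
New det = 153 + -25 = 128

Answer: 128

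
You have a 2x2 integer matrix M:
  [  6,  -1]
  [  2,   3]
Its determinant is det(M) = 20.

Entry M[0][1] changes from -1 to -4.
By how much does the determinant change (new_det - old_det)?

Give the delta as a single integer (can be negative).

Answer: 6

Derivation:
Cofactor C_01 = -2
Entry delta = -4 - -1 = -3
Det delta = entry_delta * cofactor = -3 * -2 = 6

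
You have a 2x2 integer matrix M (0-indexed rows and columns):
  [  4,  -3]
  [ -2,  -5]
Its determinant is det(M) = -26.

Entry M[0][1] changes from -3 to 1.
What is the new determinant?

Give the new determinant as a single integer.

Answer: -18

Derivation:
det is linear in row 0: changing M[0][1] by delta changes det by delta * cofactor(0,1).
Cofactor C_01 = (-1)^(0+1) * minor(0,1) = 2
Entry delta = 1 - -3 = 4
Det delta = 4 * 2 = 8
New det = -26 + 8 = -18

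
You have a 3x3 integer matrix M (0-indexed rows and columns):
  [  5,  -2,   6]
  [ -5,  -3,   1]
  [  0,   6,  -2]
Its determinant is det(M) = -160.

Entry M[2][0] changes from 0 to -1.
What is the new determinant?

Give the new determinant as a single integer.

det is linear in row 2: changing M[2][0] by delta changes det by delta * cofactor(2,0).
Cofactor C_20 = (-1)^(2+0) * minor(2,0) = 16
Entry delta = -1 - 0 = -1
Det delta = -1 * 16 = -16
New det = -160 + -16 = -176

Answer: -176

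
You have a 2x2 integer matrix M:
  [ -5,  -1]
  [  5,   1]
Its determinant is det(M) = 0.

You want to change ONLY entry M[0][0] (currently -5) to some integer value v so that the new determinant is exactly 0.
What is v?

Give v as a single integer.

Answer: -5

Derivation:
det is linear in entry M[0][0]: det = old_det + (v - -5) * C_00
Cofactor C_00 = 1
Want det = 0: 0 + (v - -5) * 1 = 0
  (v - -5) = 0 / 1 = 0
  v = -5 + (0) = -5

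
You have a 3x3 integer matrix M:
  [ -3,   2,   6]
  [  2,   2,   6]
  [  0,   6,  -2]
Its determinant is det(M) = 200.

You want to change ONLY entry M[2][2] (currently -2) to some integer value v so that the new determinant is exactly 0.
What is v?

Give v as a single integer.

Answer: 18

Derivation:
det is linear in entry M[2][2]: det = old_det + (v - -2) * C_22
Cofactor C_22 = -10
Want det = 0: 200 + (v - -2) * -10 = 0
  (v - -2) = -200 / -10 = 20
  v = -2 + (20) = 18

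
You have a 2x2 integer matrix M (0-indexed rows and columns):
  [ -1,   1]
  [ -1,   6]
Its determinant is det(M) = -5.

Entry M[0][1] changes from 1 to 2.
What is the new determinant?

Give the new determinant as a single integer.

Answer: -4

Derivation:
det is linear in row 0: changing M[0][1] by delta changes det by delta * cofactor(0,1).
Cofactor C_01 = (-1)^(0+1) * minor(0,1) = 1
Entry delta = 2 - 1 = 1
Det delta = 1 * 1 = 1
New det = -5 + 1 = -4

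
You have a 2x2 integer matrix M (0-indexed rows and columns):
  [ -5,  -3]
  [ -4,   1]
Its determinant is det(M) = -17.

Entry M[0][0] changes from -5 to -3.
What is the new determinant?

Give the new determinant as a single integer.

Answer: -15

Derivation:
det is linear in row 0: changing M[0][0] by delta changes det by delta * cofactor(0,0).
Cofactor C_00 = (-1)^(0+0) * minor(0,0) = 1
Entry delta = -3 - -5 = 2
Det delta = 2 * 1 = 2
New det = -17 + 2 = -15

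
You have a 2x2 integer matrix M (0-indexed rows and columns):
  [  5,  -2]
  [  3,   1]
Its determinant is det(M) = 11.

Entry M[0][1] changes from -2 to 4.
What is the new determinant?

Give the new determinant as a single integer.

det is linear in row 0: changing M[0][1] by delta changes det by delta * cofactor(0,1).
Cofactor C_01 = (-1)^(0+1) * minor(0,1) = -3
Entry delta = 4 - -2 = 6
Det delta = 6 * -3 = -18
New det = 11 + -18 = -7

Answer: -7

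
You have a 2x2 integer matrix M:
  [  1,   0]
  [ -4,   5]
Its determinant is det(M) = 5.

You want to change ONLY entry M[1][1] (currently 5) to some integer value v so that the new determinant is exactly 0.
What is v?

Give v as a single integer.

det is linear in entry M[1][1]: det = old_det + (v - 5) * C_11
Cofactor C_11 = 1
Want det = 0: 5 + (v - 5) * 1 = 0
  (v - 5) = -5 / 1 = -5
  v = 5 + (-5) = 0

Answer: 0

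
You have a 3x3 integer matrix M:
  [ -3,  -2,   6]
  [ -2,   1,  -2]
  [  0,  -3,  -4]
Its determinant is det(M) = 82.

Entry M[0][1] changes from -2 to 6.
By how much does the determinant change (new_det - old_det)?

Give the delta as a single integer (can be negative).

Cofactor C_01 = -8
Entry delta = 6 - -2 = 8
Det delta = entry_delta * cofactor = 8 * -8 = -64

Answer: -64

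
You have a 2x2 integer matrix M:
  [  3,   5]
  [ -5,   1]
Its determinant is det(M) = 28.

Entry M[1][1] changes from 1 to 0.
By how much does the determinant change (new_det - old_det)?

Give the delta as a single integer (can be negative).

Cofactor C_11 = 3
Entry delta = 0 - 1 = -1
Det delta = entry_delta * cofactor = -1 * 3 = -3

Answer: -3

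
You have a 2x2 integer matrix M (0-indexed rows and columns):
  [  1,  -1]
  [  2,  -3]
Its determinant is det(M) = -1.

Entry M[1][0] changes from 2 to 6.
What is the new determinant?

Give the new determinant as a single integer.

Answer: 3

Derivation:
det is linear in row 1: changing M[1][0] by delta changes det by delta * cofactor(1,0).
Cofactor C_10 = (-1)^(1+0) * minor(1,0) = 1
Entry delta = 6 - 2 = 4
Det delta = 4 * 1 = 4
New det = -1 + 4 = 3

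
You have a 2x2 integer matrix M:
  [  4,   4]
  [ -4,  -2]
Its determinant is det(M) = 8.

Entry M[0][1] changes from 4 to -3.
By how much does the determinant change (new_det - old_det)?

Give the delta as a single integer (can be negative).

Cofactor C_01 = 4
Entry delta = -3 - 4 = -7
Det delta = entry_delta * cofactor = -7 * 4 = -28

Answer: -28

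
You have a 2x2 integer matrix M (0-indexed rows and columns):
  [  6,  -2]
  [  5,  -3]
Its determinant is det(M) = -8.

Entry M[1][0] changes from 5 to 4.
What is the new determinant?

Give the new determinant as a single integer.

Answer: -10

Derivation:
det is linear in row 1: changing M[1][0] by delta changes det by delta * cofactor(1,0).
Cofactor C_10 = (-1)^(1+0) * minor(1,0) = 2
Entry delta = 4 - 5 = -1
Det delta = -1 * 2 = -2
New det = -8 + -2 = -10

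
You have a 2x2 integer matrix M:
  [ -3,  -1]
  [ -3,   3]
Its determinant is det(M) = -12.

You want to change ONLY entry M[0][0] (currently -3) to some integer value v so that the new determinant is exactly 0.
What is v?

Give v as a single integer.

Answer: 1

Derivation:
det is linear in entry M[0][0]: det = old_det + (v - -3) * C_00
Cofactor C_00 = 3
Want det = 0: -12 + (v - -3) * 3 = 0
  (v - -3) = 12 / 3 = 4
  v = -3 + (4) = 1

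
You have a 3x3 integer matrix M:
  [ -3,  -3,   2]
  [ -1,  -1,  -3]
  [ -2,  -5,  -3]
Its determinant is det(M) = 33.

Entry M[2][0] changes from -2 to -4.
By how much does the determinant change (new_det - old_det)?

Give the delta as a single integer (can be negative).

Cofactor C_20 = 11
Entry delta = -4 - -2 = -2
Det delta = entry_delta * cofactor = -2 * 11 = -22

Answer: -22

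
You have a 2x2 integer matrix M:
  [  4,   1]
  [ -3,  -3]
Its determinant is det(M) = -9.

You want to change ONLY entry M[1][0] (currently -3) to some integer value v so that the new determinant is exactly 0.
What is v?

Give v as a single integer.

det is linear in entry M[1][0]: det = old_det + (v - -3) * C_10
Cofactor C_10 = -1
Want det = 0: -9 + (v - -3) * -1 = 0
  (v - -3) = 9 / -1 = -9
  v = -3 + (-9) = -12

Answer: -12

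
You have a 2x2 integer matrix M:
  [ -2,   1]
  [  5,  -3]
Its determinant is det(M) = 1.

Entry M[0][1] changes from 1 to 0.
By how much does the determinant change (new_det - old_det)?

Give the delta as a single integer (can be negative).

Cofactor C_01 = -5
Entry delta = 0 - 1 = -1
Det delta = entry_delta * cofactor = -1 * -5 = 5

Answer: 5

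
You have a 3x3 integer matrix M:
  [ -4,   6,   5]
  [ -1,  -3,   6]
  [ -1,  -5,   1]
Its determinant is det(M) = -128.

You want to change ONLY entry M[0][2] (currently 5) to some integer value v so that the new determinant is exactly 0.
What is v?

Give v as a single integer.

det is linear in entry M[0][2]: det = old_det + (v - 5) * C_02
Cofactor C_02 = 2
Want det = 0: -128 + (v - 5) * 2 = 0
  (v - 5) = 128 / 2 = 64
  v = 5 + (64) = 69

Answer: 69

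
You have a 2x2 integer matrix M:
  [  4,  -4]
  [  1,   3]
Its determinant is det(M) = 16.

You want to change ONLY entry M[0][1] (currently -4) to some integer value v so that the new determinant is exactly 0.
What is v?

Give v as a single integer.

det is linear in entry M[0][1]: det = old_det + (v - -4) * C_01
Cofactor C_01 = -1
Want det = 0: 16 + (v - -4) * -1 = 0
  (v - -4) = -16 / -1 = 16
  v = -4 + (16) = 12

Answer: 12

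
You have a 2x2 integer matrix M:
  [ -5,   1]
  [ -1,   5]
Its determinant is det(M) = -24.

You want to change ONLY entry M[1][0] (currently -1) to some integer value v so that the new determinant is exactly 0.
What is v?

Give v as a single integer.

det is linear in entry M[1][0]: det = old_det + (v - -1) * C_10
Cofactor C_10 = -1
Want det = 0: -24 + (v - -1) * -1 = 0
  (v - -1) = 24 / -1 = -24
  v = -1 + (-24) = -25

Answer: -25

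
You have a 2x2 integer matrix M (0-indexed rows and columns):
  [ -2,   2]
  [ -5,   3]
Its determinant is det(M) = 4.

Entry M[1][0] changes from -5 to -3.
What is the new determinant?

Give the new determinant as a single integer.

Answer: 0

Derivation:
det is linear in row 1: changing M[1][0] by delta changes det by delta * cofactor(1,0).
Cofactor C_10 = (-1)^(1+0) * minor(1,0) = -2
Entry delta = -3 - -5 = 2
Det delta = 2 * -2 = -4
New det = 4 + -4 = 0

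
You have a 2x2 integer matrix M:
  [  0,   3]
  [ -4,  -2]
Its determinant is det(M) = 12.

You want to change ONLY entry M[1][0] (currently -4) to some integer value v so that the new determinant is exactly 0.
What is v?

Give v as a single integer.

det is linear in entry M[1][0]: det = old_det + (v - -4) * C_10
Cofactor C_10 = -3
Want det = 0: 12 + (v - -4) * -3 = 0
  (v - -4) = -12 / -3 = 4
  v = -4 + (4) = 0

Answer: 0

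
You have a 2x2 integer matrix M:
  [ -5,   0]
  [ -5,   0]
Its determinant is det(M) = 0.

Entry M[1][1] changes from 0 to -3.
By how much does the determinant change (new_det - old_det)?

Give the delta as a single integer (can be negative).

Answer: 15

Derivation:
Cofactor C_11 = -5
Entry delta = -3 - 0 = -3
Det delta = entry_delta * cofactor = -3 * -5 = 15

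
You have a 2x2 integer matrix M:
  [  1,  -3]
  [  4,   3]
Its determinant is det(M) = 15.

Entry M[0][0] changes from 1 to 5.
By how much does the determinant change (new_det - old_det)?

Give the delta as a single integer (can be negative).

Cofactor C_00 = 3
Entry delta = 5 - 1 = 4
Det delta = entry_delta * cofactor = 4 * 3 = 12

Answer: 12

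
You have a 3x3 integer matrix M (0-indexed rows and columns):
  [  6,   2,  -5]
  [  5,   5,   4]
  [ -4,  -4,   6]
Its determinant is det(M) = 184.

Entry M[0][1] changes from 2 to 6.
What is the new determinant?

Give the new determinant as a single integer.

Answer: 0

Derivation:
det is linear in row 0: changing M[0][1] by delta changes det by delta * cofactor(0,1).
Cofactor C_01 = (-1)^(0+1) * minor(0,1) = -46
Entry delta = 6 - 2 = 4
Det delta = 4 * -46 = -184
New det = 184 + -184 = 0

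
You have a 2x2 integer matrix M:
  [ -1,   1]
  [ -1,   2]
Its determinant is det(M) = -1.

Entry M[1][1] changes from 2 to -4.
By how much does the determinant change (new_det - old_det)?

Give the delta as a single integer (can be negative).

Answer: 6

Derivation:
Cofactor C_11 = -1
Entry delta = -4 - 2 = -6
Det delta = entry_delta * cofactor = -6 * -1 = 6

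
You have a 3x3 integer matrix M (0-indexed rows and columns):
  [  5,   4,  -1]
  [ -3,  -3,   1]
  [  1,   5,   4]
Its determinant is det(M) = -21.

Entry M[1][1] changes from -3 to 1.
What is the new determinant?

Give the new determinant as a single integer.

det is linear in row 1: changing M[1][1] by delta changes det by delta * cofactor(1,1).
Cofactor C_11 = (-1)^(1+1) * minor(1,1) = 21
Entry delta = 1 - -3 = 4
Det delta = 4 * 21 = 84
New det = -21 + 84 = 63

Answer: 63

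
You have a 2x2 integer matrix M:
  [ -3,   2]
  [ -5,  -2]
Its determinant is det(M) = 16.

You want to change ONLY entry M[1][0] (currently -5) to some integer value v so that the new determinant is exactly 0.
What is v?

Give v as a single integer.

det is linear in entry M[1][0]: det = old_det + (v - -5) * C_10
Cofactor C_10 = -2
Want det = 0: 16 + (v - -5) * -2 = 0
  (v - -5) = -16 / -2 = 8
  v = -5 + (8) = 3

Answer: 3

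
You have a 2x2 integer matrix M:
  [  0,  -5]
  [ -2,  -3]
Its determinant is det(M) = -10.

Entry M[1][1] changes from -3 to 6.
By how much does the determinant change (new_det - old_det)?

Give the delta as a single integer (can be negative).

Cofactor C_11 = 0
Entry delta = 6 - -3 = 9
Det delta = entry_delta * cofactor = 9 * 0 = 0

Answer: 0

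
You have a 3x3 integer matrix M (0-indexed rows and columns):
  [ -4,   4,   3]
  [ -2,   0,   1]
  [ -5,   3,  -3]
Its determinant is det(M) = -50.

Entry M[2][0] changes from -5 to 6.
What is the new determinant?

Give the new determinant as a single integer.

det is linear in row 2: changing M[2][0] by delta changes det by delta * cofactor(2,0).
Cofactor C_20 = (-1)^(2+0) * minor(2,0) = 4
Entry delta = 6 - -5 = 11
Det delta = 11 * 4 = 44
New det = -50 + 44 = -6

Answer: -6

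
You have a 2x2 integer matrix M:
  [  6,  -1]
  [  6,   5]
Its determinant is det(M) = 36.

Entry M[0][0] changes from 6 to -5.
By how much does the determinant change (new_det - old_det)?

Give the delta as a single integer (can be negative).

Answer: -55

Derivation:
Cofactor C_00 = 5
Entry delta = -5 - 6 = -11
Det delta = entry_delta * cofactor = -11 * 5 = -55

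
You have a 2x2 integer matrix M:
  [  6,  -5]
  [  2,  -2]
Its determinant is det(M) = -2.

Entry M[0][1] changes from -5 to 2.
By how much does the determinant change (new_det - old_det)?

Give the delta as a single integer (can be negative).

Answer: -14

Derivation:
Cofactor C_01 = -2
Entry delta = 2 - -5 = 7
Det delta = entry_delta * cofactor = 7 * -2 = -14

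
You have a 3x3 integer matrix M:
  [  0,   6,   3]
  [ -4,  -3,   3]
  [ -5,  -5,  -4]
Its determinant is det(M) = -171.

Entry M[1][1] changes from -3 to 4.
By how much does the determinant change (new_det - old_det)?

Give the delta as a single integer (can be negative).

Cofactor C_11 = 15
Entry delta = 4 - -3 = 7
Det delta = entry_delta * cofactor = 7 * 15 = 105

Answer: 105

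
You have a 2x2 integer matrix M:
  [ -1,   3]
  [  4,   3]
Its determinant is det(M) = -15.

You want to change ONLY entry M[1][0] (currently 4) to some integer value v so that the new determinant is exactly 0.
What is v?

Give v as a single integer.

det is linear in entry M[1][0]: det = old_det + (v - 4) * C_10
Cofactor C_10 = -3
Want det = 0: -15 + (v - 4) * -3 = 0
  (v - 4) = 15 / -3 = -5
  v = 4 + (-5) = -1

Answer: -1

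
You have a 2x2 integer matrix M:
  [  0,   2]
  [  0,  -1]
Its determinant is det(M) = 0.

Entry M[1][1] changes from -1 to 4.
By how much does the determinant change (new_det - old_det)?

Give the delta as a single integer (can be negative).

Cofactor C_11 = 0
Entry delta = 4 - -1 = 5
Det delta = entry_delta * cofactor = 5 * 0 = 0

Answer: 0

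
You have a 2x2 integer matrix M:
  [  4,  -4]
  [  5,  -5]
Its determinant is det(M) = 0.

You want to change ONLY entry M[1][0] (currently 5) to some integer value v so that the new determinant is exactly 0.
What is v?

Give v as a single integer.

Answer: 5

Derivation:
det is linear in entry M[1][0]: det = old_det + (v - 5) * C_10
Cofactor C_10 = 4
Want det = 0: 0 + (v - 5) * 4 = 0
  (v - 5) = 0 / 4 = 0
  v = 5 + (0) = 5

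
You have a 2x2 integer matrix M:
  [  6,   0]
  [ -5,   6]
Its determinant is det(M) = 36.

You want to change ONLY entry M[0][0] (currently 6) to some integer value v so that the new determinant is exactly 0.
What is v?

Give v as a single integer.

Answer: 0

Derivation:
det is linear in entry M[0][0]: det = old_det + (v - 6) * C_00
Cofactor C_00 = 6
Want det = 0: 36 + (v - 6) * 6 = 0
  (v - 6) = -36 / 6 = -6
  v = 6 + (-6) = 0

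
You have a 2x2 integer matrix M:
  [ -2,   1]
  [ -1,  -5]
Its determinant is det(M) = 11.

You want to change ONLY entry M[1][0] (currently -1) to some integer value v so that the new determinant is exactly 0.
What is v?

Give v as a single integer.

Answer: 10

Derivation:
det is linear in entry M[1][0]: det = old_det + (v - -1) * C_10
Cofactor C_10 = -1
Want det = 0: 11 + (v - -1) * -1 = 0
  (v - -1) = -11 / -1 = 11
  v = -1 + (11) = 10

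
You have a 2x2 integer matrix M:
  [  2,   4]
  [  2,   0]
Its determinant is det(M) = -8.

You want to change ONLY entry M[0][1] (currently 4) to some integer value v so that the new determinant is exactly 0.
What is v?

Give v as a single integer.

det is linear in entry M[0][1]: det = old_det + (v - 4) * C_01
Cofactor C_01 = -2
Want det = 0: -8 + (v - 4) * -2 = 0
  (v - 4) = 8 / -2 = -4
  v = 4 + (-4) = 0

Answer: 0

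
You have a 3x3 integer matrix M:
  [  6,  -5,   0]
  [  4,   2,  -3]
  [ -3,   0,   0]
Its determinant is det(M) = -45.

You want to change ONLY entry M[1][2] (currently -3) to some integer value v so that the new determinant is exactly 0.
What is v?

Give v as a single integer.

Answer: 0

Derivation:
det is linear in entry M[1][2]: det = old_det + (v - -3) * C_12
Cofactor C_12 = 15
Want det = 0: -45 + (v - -3) * 15 = 0
  (v - -3) = 45 / 15 = 3
  v = -3 + (3) = 0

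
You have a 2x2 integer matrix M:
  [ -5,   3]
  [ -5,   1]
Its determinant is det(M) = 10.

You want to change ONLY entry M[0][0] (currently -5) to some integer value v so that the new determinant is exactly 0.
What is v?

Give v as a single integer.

Answer: -15

Derivation:
det is linear in entry M[0][0]: det = old_det + (v - -5) * C_00
Cofactor C_00 = 1
Want det = 0: 10 + (v - -5) * 1 = 0
  (v - -5) = -10 / 1 = -10
  v = -5 + (-10) = -15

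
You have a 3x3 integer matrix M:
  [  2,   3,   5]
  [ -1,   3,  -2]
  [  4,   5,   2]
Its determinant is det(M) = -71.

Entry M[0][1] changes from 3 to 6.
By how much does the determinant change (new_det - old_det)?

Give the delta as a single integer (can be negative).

Cofactor C_01 = -6
Entry delta = 6 - 3 = 3
Det delta = entry_delta * cofactor = 3 * -6 = -18

Answer: -18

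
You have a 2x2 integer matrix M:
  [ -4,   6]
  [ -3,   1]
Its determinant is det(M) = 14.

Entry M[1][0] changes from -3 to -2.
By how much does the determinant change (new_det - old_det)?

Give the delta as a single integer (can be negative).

Cofactor C_10 = -6
Entry delta = -2 - -3 = 1
Det delta = entry_delta * cofactor = 1 * -6 = -6

Answer: -6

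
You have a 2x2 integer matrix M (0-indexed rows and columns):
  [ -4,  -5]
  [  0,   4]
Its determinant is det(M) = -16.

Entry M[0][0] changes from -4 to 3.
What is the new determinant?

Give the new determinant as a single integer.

Answer: 12

Derivation:
det is linear in row 0: changing M[0][0] by delta changes det by delta * cofactor(0,0).
Cofactor C_00 = (-1)^(0+0) * minor(0,0) = 4
Entry delta = 3 - -4 = 7
Det delta = 7 * 4 = 28
New det = -16 + 28 = 12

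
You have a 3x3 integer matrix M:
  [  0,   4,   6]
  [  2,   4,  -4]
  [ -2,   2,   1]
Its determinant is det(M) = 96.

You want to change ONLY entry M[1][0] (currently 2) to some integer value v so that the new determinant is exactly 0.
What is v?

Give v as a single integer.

det is linear in entry M[1][0]: det = old_det + (v - 2) * C_10
Cofactor C_10 = 8
Want det = 0: 96 + (v - 2) * 8 = 0
  (v - 2) = -96 / 8 = -12
  v = 2 + (-12) = -10

Answer: -10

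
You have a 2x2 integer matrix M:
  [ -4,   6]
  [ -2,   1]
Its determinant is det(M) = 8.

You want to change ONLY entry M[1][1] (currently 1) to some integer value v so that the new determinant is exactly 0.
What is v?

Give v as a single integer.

det is linear in entry M[1][1]: det = old_det + (v - 1) * C_11
Cofactor C_11 = -4
Want det = 0: 8 + (v - 1) * -4 = 0
  (v - 1) = -8 / -4 = 2
  v = 1 + (2) = 3

Answer: 3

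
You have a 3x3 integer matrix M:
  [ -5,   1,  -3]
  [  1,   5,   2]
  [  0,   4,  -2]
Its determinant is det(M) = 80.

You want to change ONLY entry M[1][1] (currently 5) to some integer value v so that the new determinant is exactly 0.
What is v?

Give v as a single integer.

Answer: -3

Derivation:
det is linear in entry M[1][1]: det = old_det + (v - 5) * C_11
Cofactor C_11 = 10
Want det = 0: 80 + (v - 5) * 10 = 0
  (v - 5) = -80 / 10 = -8
  v = 5 + (-8) = -3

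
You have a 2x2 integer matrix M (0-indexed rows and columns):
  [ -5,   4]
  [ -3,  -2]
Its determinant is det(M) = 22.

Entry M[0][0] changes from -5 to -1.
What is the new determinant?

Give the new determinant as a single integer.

det is linear in row 0: changing M[0][0] by delta changes det by delta * cofactor(0,0).
Cofactor C_00 = (-1)^(0+0) * minor(0,0) = -2
Entry delta = -1 - -5 = 4
Det delta = 4 * -2 = -8
New det = 22 + -8 = 14

Answer: 14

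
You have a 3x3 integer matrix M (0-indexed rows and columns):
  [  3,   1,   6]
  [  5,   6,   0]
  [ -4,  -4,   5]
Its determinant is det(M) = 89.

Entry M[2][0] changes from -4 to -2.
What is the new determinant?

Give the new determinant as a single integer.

Answer: 17

Derivation:
det is linear in row 2: changing M[2][0] by delta changes det by delta * cofactor(2,0).
Cofactor C_20 = (-1)^(2+0) * minor(2,0) = -36
Entry delta = -2 - -4 = 2
Det delta = 2 * -36 = -72
New det = 89 + -72 = 17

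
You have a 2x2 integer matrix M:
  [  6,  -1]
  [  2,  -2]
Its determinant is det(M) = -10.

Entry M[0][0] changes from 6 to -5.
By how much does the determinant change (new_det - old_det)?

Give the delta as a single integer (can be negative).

Answer: 22

Derivation:
Cofactor C_00 = -2
Entry delta = -5 - 6 = -11
Det delta = entry_delta * cofactor = -11 * -2 = 22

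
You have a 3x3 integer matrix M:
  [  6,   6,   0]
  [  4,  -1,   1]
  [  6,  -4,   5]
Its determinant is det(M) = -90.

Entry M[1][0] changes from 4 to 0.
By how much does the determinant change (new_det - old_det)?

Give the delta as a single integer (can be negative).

Cofactor C_10 = -30
Entry delta = 0 - 4 = -4
Det delta = entry_delta * cofactor = -4 * -30 = 120

Answer: 120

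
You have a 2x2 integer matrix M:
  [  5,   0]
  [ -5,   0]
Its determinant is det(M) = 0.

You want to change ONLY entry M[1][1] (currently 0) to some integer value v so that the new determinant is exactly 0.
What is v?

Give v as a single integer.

det is linear in entry M[1][1]: det = old_det + (v - 0) * C_11
Cofactor C_11 = 5
Want det = 0: 0 + (v - 0) * 5 = 0
  (v - 0) = 0 / 5 = 0
  v = 0 + (0) = 0

Answer: 0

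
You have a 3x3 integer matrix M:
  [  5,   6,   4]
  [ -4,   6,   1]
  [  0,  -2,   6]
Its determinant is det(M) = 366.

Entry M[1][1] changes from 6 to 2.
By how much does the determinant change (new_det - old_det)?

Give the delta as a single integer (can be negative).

Answer: -120

Derivation:
Cofactor C_11 = 30
Entry delta = 2 - 6 = -4
Det delta = entry_delta * cofactor = -4 * 30 = -120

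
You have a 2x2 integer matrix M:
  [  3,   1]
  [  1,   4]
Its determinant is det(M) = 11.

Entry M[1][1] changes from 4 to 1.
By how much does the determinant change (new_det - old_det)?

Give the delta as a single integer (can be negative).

Cofactor C_11 = 3
Entry delta = 1 - 4 = -3
Det delta = entry_delta * cofactor = -3 * 3 = -9

Answer: -9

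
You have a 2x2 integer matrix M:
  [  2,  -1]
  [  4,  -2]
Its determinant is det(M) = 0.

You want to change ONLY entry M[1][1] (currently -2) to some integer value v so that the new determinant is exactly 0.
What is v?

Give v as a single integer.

det is linear in entry M[1][1]: det = old_det + (v - -2) * C_11
Cofactor C_11 = 2
Want det = 0: 0 + (v - -2) * 2 = 0
  (v - -2) = 0 / 2 = 0
  v = -2 + (0) = -2

Answer: -2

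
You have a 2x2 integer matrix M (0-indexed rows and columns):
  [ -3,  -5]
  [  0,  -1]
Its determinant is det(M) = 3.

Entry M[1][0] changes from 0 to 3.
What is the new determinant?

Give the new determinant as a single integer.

det is linear in row 1: changing M[1][0] by delta changes det by delta * cofactor(1,0).
Cofactor C_10 = (-1)^(1+0) * minor(1,0) = 5
Entry delta = 3 - 0 = 3
Det delta = 3 * 5 = 15
New det = 3 + 15 = 18

Answer: 18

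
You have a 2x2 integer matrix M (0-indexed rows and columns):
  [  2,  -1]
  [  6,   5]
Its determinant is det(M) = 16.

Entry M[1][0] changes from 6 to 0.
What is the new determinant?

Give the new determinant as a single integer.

Answer: 10

Derivation:
det is linear in row 1: changing M[1][0] by delta changes det by delta * cofactor(1,0).
Cofactor C_10 = (-1)^(1+0) * minor(1,0) = 1
Entry delta = 0 - 6 = -6
Det delta = -6 * 1 = -6
New det = 16 + -6 = 10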